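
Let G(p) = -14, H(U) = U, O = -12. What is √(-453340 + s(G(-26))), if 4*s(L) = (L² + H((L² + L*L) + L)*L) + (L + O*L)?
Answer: I*√1818302/2 ≈ 674.22*I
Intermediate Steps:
s(L) = -11*L/4 + L²/4 + L*(L + 2*L²)/4 (s(L) = ((L² + ((L² + L*L) + L)*L) + (L - 12*L))/4 = ((L² + ((L² + L²) + L)*L) - 11*L)/4 = ((L² + (2*L² + L)*L) - 11*L)/4 = ((L² + (L + 2*L²)*L) - 11*L)/4 = ((L² + L*(L + 2*L²)) - 11*L)/4 = (L² - 11*L + L*(L + 2*L²))/4 = -11*L/4 + L²/4 + L*(L + 2*L²)/4)
√(-453340 + s(G(-26))) = √(-453340 + (¼)*(-14)*(-11 - 14 - 14*(1 + 2*(-14)))) = √(-453340 + (¼)*(-14)*(-11 - 14 - 14*(1 - 28))) = √(-453340 + (¼)*(-14)*(-11 - 14 - 14*(-27))) = √(-453340 + (¼)*(-14)*(-11 - 14 + 378)) = √(-453340 + (¼)*(-14)*353) = √(-453340 - 2471/2) = √(-909151/2) = I*√1818302/2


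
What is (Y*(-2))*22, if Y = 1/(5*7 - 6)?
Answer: -44/29 ≈ -1.5172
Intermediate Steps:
Y = 1/29 (Y = 1/(35 - 6) = 1/29 ≈ 0.034483)
(Y*(-2))*22 = ((1/29)*(-2))*22 = -2/29*22 = -44/29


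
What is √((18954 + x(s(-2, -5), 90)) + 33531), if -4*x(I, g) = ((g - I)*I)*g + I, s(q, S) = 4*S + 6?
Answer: √340994/2 ≈ 291.97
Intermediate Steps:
s(q, S) = 6 + 4*S
x(I, g) = -I/4 - I*g*(g - I)/4 (x(I, g) = -(((g - I)*I)*g + I)/4 = -((I*(g - I))*g + I)/4 = -(I*g*(g - I) + I)/4 = -(I + I*g*(g - I))/4 = -I/4 - I*g*(g - I)/4)
√((18954 + x(s(-2, -5), 90)) + 33531) = √((18954 + (6 + 4*(-5))*(-1 - 1*90² + (6 + 4*(-5))*90)/4) + 33531) = √((18954 + (6 - 20)*(-1 - 1*8100 + (6 - 20)*90)/4) + 33531) = √((18954 + (¼)*(-14)*(-1 - 8100 - 14*90)) + 33531) = √((18954 + (¼)*(-14)*(-1 - 8100 - 1260)) + 33531) = √((18954 + (¼)*(-14)*(-9361)) + 33531) = √((18954 + 65527/2) + 33531) = √(103435/2 + 33531) = √(170497/2) = √340994/2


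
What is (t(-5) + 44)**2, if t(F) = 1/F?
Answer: 47961/25 ≈ 1918.4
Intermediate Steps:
(t(-5) + 44)**2 = (1/(-5) + 44)**2 = (-1/5 + 44)**2 = (219/5)**2 = 47961/25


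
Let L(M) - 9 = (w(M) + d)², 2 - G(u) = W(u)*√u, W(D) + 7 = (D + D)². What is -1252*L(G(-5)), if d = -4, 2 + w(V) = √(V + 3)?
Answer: -11268 - 1252*(6 - √(5 - 93*I*√5))² ≈ 92451.0 + 1.0899e+5*I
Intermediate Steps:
w(V) = -2 + √(3 + V) (w(V) = -2 + √(V + 3) = -2 + √(3 + V))
W(D) = -7 + 4*D² (W(D) = -7 + (D + D)² = -7 + (2*D)² = -7 + 4*D²)
G(u) = 2 - √u*(-7 + 4*u²) (G(u) = 2 - (-7 + 4*u²)*√u = 2 - √u*(-7 + 4*u²))
L(M) = 9 + (-6 + √(3 + M))² (L(M) = 9 + ((-2 + √(3 + M)) - 4)² = 9 + (-6 + √(3 + M))²)
-1252*L(G(-5)) = -1252*(9 + (-6 + √(3 + (2 + √(-5)*(7 - 4*(-5)²))))²) = -1252*(9 + (-6 + √(3 + (2 + (I*√5)*(7 - 4*25))))²) = -1252*(9 + (-6 + √(3 + (2 + (I*√5)*(7 - 100))))²) = -1252*(9 + (-6 + √(3 + (2 + (I*√5)*(-93))))²) = -1252*(9 + (-6 + √(3 + (2 - 93*I*√5)))²) = -1252*(9 + (-6 + √(5 - 93*I*√5))²) = -11268 - 1252*(-6 + √(5 - 93*I*√5))²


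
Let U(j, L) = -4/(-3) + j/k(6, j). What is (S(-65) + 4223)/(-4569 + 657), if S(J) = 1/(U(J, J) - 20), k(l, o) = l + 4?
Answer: -637667/590712 ≈ -1.0795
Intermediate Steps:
k(l, o) = 4 + l
U(j, L) = 4/3 + j/10 (U(j, L) = -4/(-3) + j/(4 + 6) = -4*(-1/3) + j/10 = 4/3 + j*(1/10) = 4/3 + j/10)
S(J) = 1/(-56/3 + J/10) (S(J) = 1/((4/3 + J/10) - 20) = 1/(-56/3 + J/10))
(S(-65) + 4223)/(-4569 + 657) = (30/(-560 + 3*(-65)) + 4223)/(-4569 + 657) = (30/(-560 - 195) + 4223)/(-3912) = (30/(-755) + 4223)*(-1/3912) = (30*(-1/755) + 4223)*(-1/3912) = (-6/151 + 4223)*(-1/3912) = (637667/151)*(-1/3912) = -637667/590712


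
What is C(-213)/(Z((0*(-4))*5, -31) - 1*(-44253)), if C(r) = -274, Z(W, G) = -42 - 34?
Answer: -274/44177 ≈ -0.0062023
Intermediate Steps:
Z(W, G) = -76
C(-213)/(Z((0*(-4))*5, -31) - 1*(-44253)) = -274/(-76 - 1*(-44253)) = -274/(-76 + 44253) = -274/44177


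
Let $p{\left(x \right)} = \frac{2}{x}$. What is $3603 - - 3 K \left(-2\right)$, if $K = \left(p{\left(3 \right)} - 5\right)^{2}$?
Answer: $\frac{10471}{3} \approx 3490.3$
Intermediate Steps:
$K = \frac{169}{9}$ ($K = \left(\frac{2}{3} - 5\right)^{2} = \left(- \frac{13}{3}\right)^{2} = \frac{169}{9} \approx 18.778$)
$3603 - - 3 K \left(-2\right) = 3603 - \left(-3\right) \frac{169}{9} \left(-2\right) = 3603 - \left(- \frac{169}{3}\right) \left(-2\right) = 3603 - \frac{338}{3} = \frac{10471}{3}$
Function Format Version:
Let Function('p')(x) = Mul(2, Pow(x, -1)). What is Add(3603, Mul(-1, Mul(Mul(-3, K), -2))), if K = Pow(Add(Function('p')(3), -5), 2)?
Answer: Rational(10471, 3) ≈ 3490.3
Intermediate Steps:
K = Rational(169, 9) (K = Pow(Add(Mul(2, Pow(3, -1)), -5), 2) = Pow(Add(Mul(2, Rational(1, 3)), -5), 2) = Pow(Add(Rational(2, 3), -5), 2) = Pow(Rational(-13, 3), 2) = Rational(169, 9) ≈ 18.778)
Add(3603, Mul(-1, Mul(Mul(-3, K), -2))) = Add(3603, Mul(-1, Mul(Mul(-3, Rational(169, 9)), -2))) = Add(3603, Mul(-1, Mul(Rational(-169, 3), -2))) = Add(3603, Mul(-1, Rational(338, 3))) = Add(3603, Rational(-338, 3)) = Rational(10471, 3)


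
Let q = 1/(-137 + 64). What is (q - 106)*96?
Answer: -742944/73 ≈ -10177.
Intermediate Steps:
q = -1/73 (q = 1/(-73) = -1/73 ≈ -0.013699)
(q - 106)*96 = (-1/73 - 106)*96 = -7739/73*96 = -742944/73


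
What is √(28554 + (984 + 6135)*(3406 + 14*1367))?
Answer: √160519290 ≈ 12670.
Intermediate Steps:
√(28554 + (984 + 6135)*(3406 + 14*1367)) = √(28554 + 7119*(3406 + 19138)) = √(28554 + 7119*22544) = √(28554 + 160490736) = √160519290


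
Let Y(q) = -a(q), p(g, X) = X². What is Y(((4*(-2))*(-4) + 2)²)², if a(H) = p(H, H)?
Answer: 1785793904896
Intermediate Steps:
a(H) = H²
Y(q) = -q²
Y(((4*(-2))*(-4) + 2)²)² = (-(((4*(-2))*(-4) + 2)²)²)² = (-((-8*(-4) + 2)²)²)² = (-((32 + 2)²)²)² = (-(34²)²)² = (-1*1156²)² = (-1*1336336)² = (-1336336)² = 1785793904896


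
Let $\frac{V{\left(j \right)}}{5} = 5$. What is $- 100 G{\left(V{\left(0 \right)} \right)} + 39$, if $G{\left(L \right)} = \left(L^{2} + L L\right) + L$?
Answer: $-127461$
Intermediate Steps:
$V{\left(j \right)} = 25$ ($V{\left(j \right)} = 5 \cdot 5 = 25$)
$G{\left(L \right)} = L + 2 L^{2}$ ($G{\left(L \right)} = \left(L^{2} + L^{2}\right) + L = 2 L^{2} + L = L + 2 L^{2}$)
$- 100 G{\left(V{\left(0 \right)} \right)} + 39 = - 100 \cdot 25 \left(1 + 2 \cdot 25\right) + 39 = - 100 \cdot 25 \left(1 + 50\right) + 39 = - 100 \cdot 25 \cdot 51 + 39 = \left(-100\right) 1275 + 39 = -127500 + 39 = -127461$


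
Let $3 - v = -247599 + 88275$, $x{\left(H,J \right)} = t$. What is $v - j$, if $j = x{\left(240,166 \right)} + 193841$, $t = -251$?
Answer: $-34263$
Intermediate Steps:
$x{\left(H,J \right)} = -251$
$v = 159327$ ($v = 3 - \left(-247599 + 88275\right) = 3 - -159324 = 3 + 159324 = 159327$)
$j = 193590$ ($j = -251 + 193841 = 193590$)
$v - j = 159327 - 193590 = -34263$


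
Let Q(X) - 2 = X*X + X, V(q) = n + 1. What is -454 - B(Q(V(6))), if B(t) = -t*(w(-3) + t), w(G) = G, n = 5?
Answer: 1350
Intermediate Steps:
V(q) = 6 (V(q) = 5 + 1 = 6)
Q(X) = 2 + X + X² (Q(X) = 2 + (X*X + X) = 2 + (X² + X) = 2 + (X + X²) = 2 + X + X²)
B(t) = -t*(-3 + t)
-454 - B(Q(V(6))) = -454 - (2 + 6 + 6²)*(3 - (2 + 6 + 6²)) = -454 - (2 + 6 + 36)*(3 - (2 + 6 + 36)) = -454 - 44*(3 - 1*44) = -454 - 44*(3 - 44) = -454 - 44*(-41) = -454 - 1*(-1804) = -454 + 1804 = 1350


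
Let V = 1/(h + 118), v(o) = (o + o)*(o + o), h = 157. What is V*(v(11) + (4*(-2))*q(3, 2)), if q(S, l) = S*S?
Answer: 412/275 ≈ 1.4982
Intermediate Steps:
q(S, l) = S**2
v(o) = 4*o**2 (v(o) = (2*o)*(2*o) = 4*o**2)
V = 1/275 (V = 1/(157 + 118) = 1/275 ≈ 0.0036364)
V*(v(11) + (4*(-2))*q(3, 2)) = (4*11**2 + (4*(-2))*3**2)/275 = (4*121 - 8*9)/275 = (484 - 72)/275 = (1/275)*412 = 412/275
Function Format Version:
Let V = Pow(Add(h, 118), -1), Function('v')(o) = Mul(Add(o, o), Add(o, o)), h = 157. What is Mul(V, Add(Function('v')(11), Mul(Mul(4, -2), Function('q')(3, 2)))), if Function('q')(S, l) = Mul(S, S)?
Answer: Rational(412, 275) ≈ 1.4982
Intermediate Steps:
Function('q')(S, l) = Pow(S, 2)
Function('v')(o) = Mul(4, Pow(o, 2)) (Function('v')(o) = Mul(Mul(2, o), Mul(2, o)) = Mul(4, Pow(o, 2)))
V = Rational(1, 275) (V = Pow(Add(157, 118), -1) = Pow(275, -1) = Rational(1, 275) ≈ 0.0036364)
Mul(V, Add(Function('v')(11), Mul(Mul(4, -2), Function('q')(3, 2)))) = Mul(Rational(1, 275), Add(Mul(4, Pow(11, 2)), Mul(Mul(4, -2), Pow(3, 2)))) = Mul(Rational(1, 275), Add(Mul(4, 121), Mul(-8, 9))) = Mul(Rational(1, 275), Add(484, -72)) = Mul(Rational(1, 275), 412) = Rational(412, 275)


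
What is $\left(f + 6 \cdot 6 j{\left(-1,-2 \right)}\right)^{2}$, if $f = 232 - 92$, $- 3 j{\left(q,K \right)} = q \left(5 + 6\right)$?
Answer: $73984$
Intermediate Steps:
$j{\left(q,K \right)} = - \frac{11 q}{3}$ ($j{\left(q,K \right)} = - \frac{q \left(5 + 6\right)}{3} = - \frac{q 11}{3} = - \frac{11 q}{3}$)
$f = 140$
$\left(f + 6 \cdot 6 j{\left(-1,-2 \right)}\right)^{2} = \left(140 + 6 \cdot 6 \left(\left(- \frac{11}{3}\right) \left(-1\right)\right)\right)^{2} = \left(140 + 36 \cdot \frac{11}{3}\right)^{2} = \left(140 + 132\right)^{2} = 272^{2} = 73984$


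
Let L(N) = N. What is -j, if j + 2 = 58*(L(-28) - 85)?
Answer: 6556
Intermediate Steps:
j = -6556 (j = -2 + 58*(-28 - 85) = -2 + 58*(-113) = -2 - 6554 = -6556)
-j = -1*(-6556) = 6556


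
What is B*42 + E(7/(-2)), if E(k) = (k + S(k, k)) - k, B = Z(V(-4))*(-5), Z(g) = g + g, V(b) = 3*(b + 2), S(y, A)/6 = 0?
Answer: 2520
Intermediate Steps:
S(y, A) = 0 (S(y, A) = 6*0 = 0)
V(b) = 6 + 3*b (V(b) = 3*(2 + b) = 6 + 3*b)
Z(g) = 2*g
B = 60 (B = (2*(6 + 3*(-4)))*(-5) = (2*(6 - 12))*(-5) = (2*(-6))*(-5) = -12*(-5) = 60)
E(k) = 0 (E(k) = (k + 0) - k = k - k = 0)
B*42 + E(7/(-2)) = 60*42 + 0 = 2520 + 0 = 2520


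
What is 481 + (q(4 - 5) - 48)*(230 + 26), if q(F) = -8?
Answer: -13855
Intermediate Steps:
481 + (q(4 - 5) - 48)*(230 + 26) = 481 + (-8 - 48)*(230 + 26) = 481 - 56*256 = 481 - 14336 = -13855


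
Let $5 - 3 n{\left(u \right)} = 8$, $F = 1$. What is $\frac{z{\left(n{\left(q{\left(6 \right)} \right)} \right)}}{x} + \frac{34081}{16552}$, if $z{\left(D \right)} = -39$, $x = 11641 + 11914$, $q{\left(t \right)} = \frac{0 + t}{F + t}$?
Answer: $\frac{802132427}{389882360} \approx 2.0574$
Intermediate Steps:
$q{\left(t \right)} = \frac{t}{1 + t}$ ($q{\left(t \right)} = \frac{0 + t}{1 + t} = \frac{t}{1 + t}$)
$n{\left(u \right)} = -1$ ($n{\left(u \right)} = \frac{5}{3} - \frac{8}{3} = -1$)
$x = 23555$
$\frac{z{\left(n{\left(q{\left(6 \right)} \right)} \right)}}{x} + \frac{34081}{16552} = - \frac{39}{23555} + \frac{34081}{16552} = \frac{802132427}{389882360}$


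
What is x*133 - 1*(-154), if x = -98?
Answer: -12880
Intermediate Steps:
x*133 - 1*(-154) = -98*133 - 1*(-154) = -13034 + 154 = -12880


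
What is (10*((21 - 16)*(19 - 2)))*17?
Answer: 14450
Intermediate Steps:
(10*((21 - 16)*(19 - 2)))*17 = (10*(5*17))*17 = (10*85)*17 = 850*17 = 14450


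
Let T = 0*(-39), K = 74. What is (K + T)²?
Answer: 5476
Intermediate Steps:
T = 0
(K + T)² = (74 + 0)² = 74² = 5476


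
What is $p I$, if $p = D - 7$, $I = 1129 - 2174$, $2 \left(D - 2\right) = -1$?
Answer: $\frac{11495}{2} \approx 5747.5$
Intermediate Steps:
$D = \frac{3}{2}$ ($D = 2 + \frac{1}{2} \left(-1\right) = 2 - \frac{1}{2} = \frac{3}{2} \approx 1.5$)
$I = -1045$ ($I = 1129 - 2174 = -1045$)
$p = - \frac{11}{2}$ ($p = \frac{3}{2} - 7 = - \frac{11}{2} \approx -5.5$)
$p I = \left(- \frac{11}{2}\right) \left(-1045\right) = \frac{11495}{2}$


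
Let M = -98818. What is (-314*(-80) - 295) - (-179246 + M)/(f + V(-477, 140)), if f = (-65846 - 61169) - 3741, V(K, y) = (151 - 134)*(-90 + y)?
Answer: 179146577/7217 ≈ 24823.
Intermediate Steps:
V(K, y) = -1530 + 17*y (V(K, y) = 17*(-90 + y) = -1530 + 17*y)
f = -130756 (f = -127015 - 3741 = -130756)
(-314*(-80) - 295) - (-179246 + M)/(f + V(-477, 140)) = (-314*(-80) - 295) - (-179246 - 98818)/(-130756 + (-1530 + 17*140)) = (25120 - 295) - (-278064)/(-130756 + (-1530 + 2380)) = 24825 - (-278064)/(-130756 + 850) = 24825 - (-278064)/(-129906) = 24825 - (-278064)*(-1)/129906 = 24825 - 1*15448/7217 = 24825 - 15448/7217 = 179146577/7217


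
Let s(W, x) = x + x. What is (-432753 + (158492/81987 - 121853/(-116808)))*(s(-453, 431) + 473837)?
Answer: -218590101139548116851/1064081944 ≈ -2.0543e+11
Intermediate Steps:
s(W, x) = 2*x
(-432753 + (158492/81987 - 121853/(-116808)))*(s(-453, 431) + 473837) = (-432753 + (158492/81987 - 121853/(-116808)))*(2*431 + 473837) = (-432753 + (158492*(1/81987) - 121853*(-1/116808)))*(862 + 473837) = (-432753 + (158492/81987 + 121853/116808))*474699 = (-432753 + 9501165149/3192245832)*474699 = -1381444459370347/3192245832*474699 = -218590101139548116851/1064081944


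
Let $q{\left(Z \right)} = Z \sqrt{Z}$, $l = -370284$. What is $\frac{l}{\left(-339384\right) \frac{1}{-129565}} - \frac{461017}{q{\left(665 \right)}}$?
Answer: $- \frac{3997987205}{28282} - \frac{461017 \sqrt{665}}{442225} \approx -1.4139 \cdot 10^{5}$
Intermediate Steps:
$q{\left(Z \right)} = Z^{\frac{3}{2}}$
$\frac{l}{\left(-339384\right) \frac{1}{-129565}} - \frac{461017}{q{\left(665 \right)}} = - \frac{370284}{\left(-339384\right) \frac{1}{-129565}} - \frac{461017}{665^{\frac{3}{2}}} = - \frac{370284}{\left(-339384\right) \left(- \frac{1}{129565}\right)} - \frac{461017}{665 \sqrt{665}} = - \frac{370284}{\frac{339384}{129565}} - 461017 \frac{\sqrt{665}}{442225} = \left(-370284\right) \frac{129565}{339384} - \frac{461017 \sqrt{665}}{442225} = - \frac{3997987205}{28282} - \frac{461017 \sqrt{665}}{442225}$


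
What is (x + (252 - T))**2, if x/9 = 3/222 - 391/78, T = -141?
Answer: 28019746881/231361 ≈ 1.2111e+5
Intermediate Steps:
x = -21642/481 (x = 9*(3/222 - 391/78) = 9*(3*(1/222) - 391*1/78) = 9*(1/74 - 391/78) = 9*(-7214/1443) = -21642/481 ≈ -44.994)
(x + (252 - T))**2 = (-21642/481 + (252 - 1*(-141)))**2 = (-21642/481 + (252 + 141))**2 = (-21642/481 + 393)**2 = (167391/481)**2 = 28019746881/231361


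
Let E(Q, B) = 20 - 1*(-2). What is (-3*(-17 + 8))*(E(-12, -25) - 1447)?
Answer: -38475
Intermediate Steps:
E(Q, B) = 22 (E(Q, B) = 20 + 2 = 22)
(-3*(-17 + 8))*(E(-12, -25) - 1447) = (-3*(-17 + 8))*(22 - 1447) = -3*(-9)*(-1425) = 27*(-1425) = -38475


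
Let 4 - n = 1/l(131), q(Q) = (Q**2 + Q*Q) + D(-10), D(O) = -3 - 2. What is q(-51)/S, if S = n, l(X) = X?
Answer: 680807/523 ≈ 1301.7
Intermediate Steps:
D(O) = -5
q(Q) = -5 + 2*Q**2 (q(Q) = (Q**2 + Q*Q) - 5 = (Q**2 + Q**2) - 5 = 2*Q**2 - 5 = -5 + 2*Q**2)
n = 523/131 (n = 4 - 1/131 = 523/131 ≈ 3.9924)
S = 523/131 ≈ 3.9924
q(-51)/S = (-5 + 2*(-51)**2)/(523/131) = (-5 + 2*2601)*(131/523) = (-5 + 5202)*(131/523) = 5197*(131/523) = 680807/523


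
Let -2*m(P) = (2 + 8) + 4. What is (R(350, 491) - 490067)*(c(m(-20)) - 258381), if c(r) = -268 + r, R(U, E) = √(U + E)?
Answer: 126751268928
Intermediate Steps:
R(U, E) = √(E + U)
m(P) = -7 (m(P) = -((2 + 8) + 4)/2 = -(10 + 4)/2 = -½*14 = -7)
(R(350, 491) - 490067)*(c(m(-20)) - 258381) = (√(491 + 350) - 490067)*((-268 - 7) - 258381) = (√841 - 490067)*(-275 - 258381) = (29 - 490067)*(-258656) = -490038*(-258656) = 126751268928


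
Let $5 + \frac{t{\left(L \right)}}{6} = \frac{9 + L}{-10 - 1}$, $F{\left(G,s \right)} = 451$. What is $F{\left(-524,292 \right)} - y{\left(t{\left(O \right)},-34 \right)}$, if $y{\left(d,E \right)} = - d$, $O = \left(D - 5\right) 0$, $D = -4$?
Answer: $\frac{4577}{11} \approx 416.09$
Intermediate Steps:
$O = 0$ ($O = \left(-4 - 5\right) 0 = \left(-9\right) 0 = 0$)
$t{\left(L \right)} = - \frac{384}{11} - \frac{6 L}{11}$ ($t{\left(L \right)} = -30 + 6 \frac{9 + L}{-10 - 1} = -30 + 6 \frac{9 + L}{-11} = -30 + 6 \left(9 + L\right) \left(- \frac{1}{11}\right) = -30 + 6 \left(- \frac{9}{11} - \frac{L}{11}\right) = -30 - \left(\frac{54}{11} + \frac{6 L}{11}\right) = - \frac{384}{11} - \frac{6 L}{11}$)
$F{\left(-524,292 \right)} - y{\left(t{\left(O \right)},-34 \right)} = 451 - - (- \frac{384}{11} - 0) = 451 - - (- \frac{384}{11} + 0) = 451 - \left(-1\right) \left(- \frac{384}{11}\right) = 451 - \frac{384}{11} = \frac{4577}{11}$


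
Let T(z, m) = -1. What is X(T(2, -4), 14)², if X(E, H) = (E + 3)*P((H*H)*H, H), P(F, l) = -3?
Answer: 36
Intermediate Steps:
X(E, H) = -9 - 3*E (X(E, H) = (E + 3)*(-3) = (3 + E)*(-3) = -9 - 3*E)
X(T(2, -4), 14)² = (-9 - 3*(-1))² = (-9 + 3)² = (-6)² = 36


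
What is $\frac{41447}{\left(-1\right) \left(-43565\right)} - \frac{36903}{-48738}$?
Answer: $\frac{1209241027}{707756990} \approx 1.7086$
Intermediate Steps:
$\frac{41447}{\left(-1\right) \left(-43565\right)} - \frac{36903}{-48738} = \frac{41447}{43565} - - \frac{12301}{16246} = 41447 \cdot \frac{1}{43565} + \frac{12301}{16246} = \frac{41447}{43565} + \frac{12301}{16246} = \frac{1209241027}{707756990}$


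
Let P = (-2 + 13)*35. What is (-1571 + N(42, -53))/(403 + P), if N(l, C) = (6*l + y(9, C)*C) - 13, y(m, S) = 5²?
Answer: -2657/788 ≈ -3.3718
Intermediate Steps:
y(m, S) = 25
N(l, C) = -13 + 6*l + 25*C (N(l, C) = (6*l + 25*C) - 13 = -13 + 6*l + 25*C)
P = 385 (P = 11*35 = 385)
(-1571 + N(42, -53))/(403 + P) = (-1571 + (-13 + 6*42 + 25*(-53)))/(403 + 385) = (-1571 + (-13 + 252 - 1325))/788 = (-1571 - 1086)*(1/788) = -2657*1/788 = -2657/788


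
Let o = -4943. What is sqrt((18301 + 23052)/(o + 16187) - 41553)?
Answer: I*sqrt(1313244607569)/5622 ≈ 203.84*I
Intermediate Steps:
sqrt((18301 + 23052)/(o + 16187) - 41553) = sqrt((18301 + 23052)/(-4943 + 16187) - 41553) = sqrt(41353/11244 - 41553) = sqrt(-467180579/11244) = I*sqrt(1313244607569)/5622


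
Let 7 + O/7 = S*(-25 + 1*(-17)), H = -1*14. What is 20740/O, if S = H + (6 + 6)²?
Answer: -20740/38269 ≈ -0.54195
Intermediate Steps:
H = -14
S = 130 (S = -14 + (6 + 6)² = -14 + 12² = -14 + 144 = 130)
O = -38269 (O = -49 + 7*(130*(-25 + 1*(-17))) = -49 + 7*(130*(-25 - 17)) = -49 + 7*(130*(-42)) = -49 + 7*(-5460) = -49 - 38220 = -38269)
20740/O = 20740/(-38269) = 20740*(-1/38269) = -20740/38269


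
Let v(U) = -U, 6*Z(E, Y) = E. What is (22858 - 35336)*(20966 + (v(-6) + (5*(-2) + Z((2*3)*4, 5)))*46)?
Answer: -261613748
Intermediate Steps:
Z(E, Y) = E/6
(22858 - 35336)*(20966 + (v(-6) + (5*(-2) + Z((2*3)*4, 5)))*46) = (22858 - 35336)*(20966 + (-1*(-6) + (5*(-2) + ((2*3)*4)/6))*46) = -12478*(20966 + (6 + (-10 + (6*4)/6))*46) = -12478*(20966 + (6 + (-10 + (1/6)*24))*46) = -12478*(20966 + (6 + (-10 + 4))*46) = -12478*(20966 + (6 - 6)*46) = -12478*(20966 + 0*46) = -12478*(20966 + 0) = -12478*20966 = -261613748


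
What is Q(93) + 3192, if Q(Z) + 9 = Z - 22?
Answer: 3254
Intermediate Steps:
Q(Z) = -31 + Z (Q(Z) = -9 + (Z - 22) = -9 + (-22 + Z) = -31 + Z)
Q(93) + 3192 = (-31 + 93) + 3192 = 62 + 3192 = 3254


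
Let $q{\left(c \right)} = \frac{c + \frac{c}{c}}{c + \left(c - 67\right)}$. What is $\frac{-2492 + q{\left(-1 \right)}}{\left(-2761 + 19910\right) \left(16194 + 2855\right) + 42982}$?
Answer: $- \frac{4}{524421} \approx -7.6275 \cdot 10^{-6}$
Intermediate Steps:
$q{\left(c \right)} = \frac{1 + c}{-67 + 2 c}$ ($q{\left(c \right)} = \frac{c + 1}{c + \left(-67 + c\right)} = \frac{1 + c}{-67 + 2 c}$)
$\frac{-2492 + q{\left(-1 \right)}}{\left(-2761 + 19910\right) \left(16194 + 2855\right) + 42982} = \frac{-2492 + \frac{1 - 1}{-67 + 2 \left(-1\right)}}{\left(-2761 + 19910\right) \left(16194 + 2855\right) + 42982} = \frac{-2492 + \frac{1}{-67 - 2} \cdot 0}{17149 \cdot 19049 + 42982} = \frac{-2492 + \frac{1}{-69} \cdot 0}{326671301 + 42982} = \frac{-2492 - 0}{326714283} = \left(-2492 + 0\right) \frac{1}{326714283} = \left(-2492\right) \frac{1}{326714283} = - \frac{4}{524421}$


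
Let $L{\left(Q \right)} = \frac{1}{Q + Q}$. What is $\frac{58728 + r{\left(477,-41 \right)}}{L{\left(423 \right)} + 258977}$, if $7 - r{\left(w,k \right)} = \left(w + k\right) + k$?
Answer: $\frac{49355640}{219094543} \approx 0.22527$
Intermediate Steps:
$L{\left(Q \right)} = \frac{1}{2 Q}$
$r{\left(w,k \right)} = 7 - w - 2 k$ ($r{\left(w,k \right)} = 7 - \left(\left(w + k\right) + k\right) = 7 - \left(\left(k + w\right) + k\right) = 7 - \left(w + 2 k\right) = 7 - w - 2 k$)
$\frac{58728 + r{\left(477,-41 \right)}}{L{\left(423 \right)} + 258977} = \frac{58728 - 388}{\frac{1}{2 \cdot 423} + 258977} = \frac{58728 + \left(7 - 477 + 82\right)}{\frac{1}{2} \cdot \frac{1}{423} + 258977} = \frac{58728 - 388}{\frac{1}{846} + 258977} = \frac{58340}{\frac{219094543}{846}} = 58340 \cdot \frac{846}{219094543} = \frac{49355640}{219094543}$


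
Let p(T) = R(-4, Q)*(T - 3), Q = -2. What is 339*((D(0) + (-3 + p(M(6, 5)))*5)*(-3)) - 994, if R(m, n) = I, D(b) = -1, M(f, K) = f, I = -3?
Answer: 61043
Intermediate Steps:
R(m, n) = -3
p(T) = 9 - 3*T (p(T) = -3*(T - 3) = -3*(-3 + T) = 9 - 3*T)
339*((D(0) + (-3 + p(M(6, 5)))*5)*(-3)) - 994 = 339*((-1 + (-3 + (9 - 3*6))*5)*(-3)) - 994 = 339*((-1 + (-3 + (9 - 18))*5)*(-3)) - 994 = 339*((-1 + (-3 - 9)*5)*(-3)) - 994 = 339*((-1 - 12*5)*(-3)) - 994 = 339*((-1 - 60)*(-3)) - 994 = 339*(-61*(-3)) - 994 = 339*183 - 994 = 62037 - 994 = 61043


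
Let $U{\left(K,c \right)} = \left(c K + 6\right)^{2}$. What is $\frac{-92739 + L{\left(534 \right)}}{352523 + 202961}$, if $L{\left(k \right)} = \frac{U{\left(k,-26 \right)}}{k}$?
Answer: $\frac{23846043}{49438076} \approx 0.48234$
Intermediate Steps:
$U{\left(K,c \right)} = \left(6 + K c\right)^{2}$ ($U{\left(K,c \right)} = \left(K c + 6\right)^{2} = \left(6 + K c\right)^{2}$)
$L{\left(k \right)} = \frac{\left(6 - 26 k\right)^{2}}{k}$ ($L{\left(k \right)} = \frac{\left(6 + k \left(-26\right)\right)^{2}}{k} = \frac{\left(6 - 26 k\right)^{2}}{k}$)
$\frac{-92739 + L{\left(534 \right)}}{352523 + 202961} = \frac{-92739 + \frac{4 \left(3 - 6942\right)^{2}}{534}}{352523 + 202961} = \frac{-92739 + 4 \cdot \frac{1}{534} \left(3 - 6942\right)^{2}}{555484} = \left(-92739 + 4 \cdot \frac{1}{534} \left(-6939\right)^{2}\right) \frac{1}{555484} = \left(-92739 + 4 \cdot \frac{1}{534} \cdot 48149721\right) \frac{1}{555484} = \left(-92739 + \frac{32099814}{89}\right) \frac{1}{555484} = \frac{23846043}{89} \cdot \frac{1}{555484} = \frac{23846043}{49438076}$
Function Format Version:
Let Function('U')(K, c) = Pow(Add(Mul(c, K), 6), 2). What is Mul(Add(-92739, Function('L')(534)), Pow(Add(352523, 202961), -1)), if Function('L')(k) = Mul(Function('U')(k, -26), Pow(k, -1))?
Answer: Rational(23846043, 49438076) ≈ 0.48234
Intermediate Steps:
Function('U')(K, c) = Pow(Add(6, Mul(K, c)), 2) (Function('U')(K, c) = Pow(Add(Mul(K, c), 6), 2) = Pow(Add(6, Mul(K, c)), 2))
Function('L')(k) = Mul(Pow(k, -1), Pow(Add(6, Mul(-26, k)), 2)) (Function('L')(k) = Mul(Pow(Add(6, Mul(k, -26)), 2), Pow(k, -1)) = Mul(Pow(Add(6, Mul(-26, k)), 2), Pow(k, -1)) = Mul(Pow(k, -1), Pow(Add(6, Mul(-26, k)), 2)))
Mul(Add(-92739, Function('L')(534)), Pow(Add(352523, 202961), -1)) = Mul(Add(-92739, Mul(4, Pow(534, -1), Pow(Add(3, Mul(-13, 534)), 2))), Pow(Add(352523, 202961), -1)) = Mul(Add(-92739, Mul(4, Rational(1, 534), Pow(Add(3, -6942), 2))), Pow(555484, -1)) = Mul(Add(-92739, Mul(4, Rational(1, 534), Pow(-6939, 2))), Rational(1, 555484)) = Mul(Add(-92739, Mul(4, Rational(1, 534), 48149721)), Rational(1, 555484)) = Mul(Add(-92739, Rational(32099814, 89)), Rational(1, 555484)) = Mul(Rational(23846043, 89), Rational(1, 555484)) = Rational(23846043, 49438076)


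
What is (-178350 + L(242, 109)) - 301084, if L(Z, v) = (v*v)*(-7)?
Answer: -562601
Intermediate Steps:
L(Z, v) = -7*v² (L(Z, v) = v²*(-7) = -7*v²)
(-178350 + L(242, 109)) - 301084 = (-178350 - 7*109²) - 301084 = (-178350 - 7*11881) - 301084 = (-178350 - 83167) - 301084 = -261517 - 301084 = -562601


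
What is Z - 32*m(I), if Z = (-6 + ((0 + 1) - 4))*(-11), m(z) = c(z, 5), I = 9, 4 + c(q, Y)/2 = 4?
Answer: 99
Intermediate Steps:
c(q, Y) = 0 (c(q, Y) = -8 + 2*4 = -8 + 8 = 0)
m(z) = 0
Z = 99 (Z = (-6 + (1 - 4))*(-11) = (-6 - 3)*(-11) = -9*(-11) = 99)
Z - 32*m(I) = 99 - 32*0 = 99 + 0 = 99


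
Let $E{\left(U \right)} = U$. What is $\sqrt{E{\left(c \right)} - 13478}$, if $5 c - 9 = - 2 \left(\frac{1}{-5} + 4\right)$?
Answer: $\frac{i \sqrt{336943}}{5} \approx 116.09 i$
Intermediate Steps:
$c = \frac{7}{25}$ ($c = \frac{9}{5} + \frac{\left(-2\right) \left(\frac{1}{-5} + 4\right)}{5} = \frac{9}{5} + \frac{\left(-2\right) \left(- \frac{1}{5} + 4\right)}{5} = \frac{9}{5} + \frac{\left(-2\right) \frac{19}{5}}{5} = \frac{9}{5} + \frac{1}{5} \left(- \frac{38}{5}\right) = \frac{9}{5} - \frac{38}{25} = \frac{7}{25} \approx 0.28$)
$\sqrt{E{\left(c \right)} - 13478} = \sqrt{\frac{7}{25} - 13478} = \sqrt{- \frac{336943}{25}} = \frac{i \sqrt{336943}}{5}$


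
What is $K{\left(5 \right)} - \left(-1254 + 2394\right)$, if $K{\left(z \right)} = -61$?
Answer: $-1201$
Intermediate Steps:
$K{\left(5 \right)} - \left(-1254 + 2394\right) = -61 - \left(-1254 + 2394\right) = -61 - 1140 = -1201$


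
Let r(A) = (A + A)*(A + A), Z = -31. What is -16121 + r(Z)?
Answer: -12277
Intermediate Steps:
r(A) = 4*A² (r(A) = (2*A)*(2*A) = 4*A²)
-16121 + r(Z) = -16121 + 4*(-31)² = -16121 + 4*961 = -16121 + 3844 = -12277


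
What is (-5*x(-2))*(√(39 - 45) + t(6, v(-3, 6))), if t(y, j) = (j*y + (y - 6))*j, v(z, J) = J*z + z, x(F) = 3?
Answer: -39690 - 15*I*√6 ≈ -39690.0 - 36.742*I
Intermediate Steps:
v(z, J) = z + J*z
t(y, j) = j*(-6 + y + j*y) (t(y, j) = (j*y + (-6 + y))*j = (-6 + y + j*y)*j = j*(-6 + y + j*y))
(-5*x(-2))*(√(39 - 45) + t(6, v(-3, 6))) = (-5*3)*(√(39 - 45) + (-3*(1 + 6))*(-6 + 6 - 3*(1 + 6)*6)) = -15*(√(-6) + (-3*7)*(-6 + 6 - 3*7*6)) = -15*(I*√6 - 21*(-6 + 6 - 21*6)) = -15*(I*√6 - 21*(-6 + 6 - 126)) = -15*(I*√6 - 21*(-126)) = -15*(I*√6 + 2646) = -15*(2646 + I*√6) = -39690 - 15*I*√6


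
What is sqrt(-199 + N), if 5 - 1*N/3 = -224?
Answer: 2*sqrt(122) ≈ 22.091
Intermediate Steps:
N = 687 (N = 15 - 3*(-224) = 15 + 672 = 687)
sqrt(-199 + N) = sqrt(-199 + 687) = sqrt(488) = 2*sqrt(122)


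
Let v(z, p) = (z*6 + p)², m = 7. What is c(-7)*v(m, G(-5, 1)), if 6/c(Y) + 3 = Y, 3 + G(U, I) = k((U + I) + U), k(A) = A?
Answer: -540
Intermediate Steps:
G(U, I) = -3 + I + 2*U (G(U, I) = -3 + ((U + I) + U) = -3 + ((I + U) + U) = -3 + (I + 2*U) = -3 + I + 2*U)
v(z, p) = (p + 6*z)² (v(z, p) = (6*z + p)² = (p + 6*z)²)
c(Y) = 6/(-3 + Y)
c(-7)*v(m, G(-5, 1)) = (6/(-3 - 7))*((-3 + 1 + 2*(-5)) + 6*7)² = (6/(-10))*((-3 + 1 - 10) + 42)² = (6*(-⅒))*(-12 + 42)² = -⅗*30² = -⅗*900 = -540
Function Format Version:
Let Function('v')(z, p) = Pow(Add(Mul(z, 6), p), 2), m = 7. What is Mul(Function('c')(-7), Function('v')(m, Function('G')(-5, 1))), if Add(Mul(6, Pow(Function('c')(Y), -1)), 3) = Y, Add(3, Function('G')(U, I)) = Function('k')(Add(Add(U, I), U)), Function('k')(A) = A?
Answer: -540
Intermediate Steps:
Function('G')(U, I) = Add(-3, I, Mul(2, U)) (Function('G')(U, I) = Add(-3, Add(Add(U, I), U)) = Add(-3, Add(Add(I, U), U)) = Add(-3, Add(I, Mul(2, U))) = Add(-3, I, Mul(2, U)))
Function('v')(z, p) = Pow(Add(p, Mul(6, z)), 2) (Function('v')(z, p) = Pow(Add(Mul(6, z), p), 2) = Pow(Add(p, Mul(6, z)), 2))
Function('c')(Y) = Mul(6, Pow(Add(-3, Y), -1))
Mul(Function('c')(-7), Function('v')(m, Function('G')(-5, 1))) = Mul(Mul(6, Pow(Add(-3, -7), -1)), Pow(Add(Add(-3, 1, Mul(2, -5)), Mul(6, 7)), 2)) = Mul(Mul(6, Pow(-10, -1)), Pow(Add(Add(-3, 1, -10), 42), 2)) = Mul(Mul(6, Rational(-1, 10)), Pow(Add(-12, 42), 2)) = Mul(Rational(-3, 5), Pow(30, 2)) = Mul(Rational(-3, 5), 900) = -540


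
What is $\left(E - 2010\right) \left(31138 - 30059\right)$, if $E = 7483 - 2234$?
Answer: $3494881$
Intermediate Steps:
$E = 5249$
$\left(E - 2010\right) \left(31138 - 30059\right) = \left(5249 - 2010\right) \left(31138 - 30059\right) = \left(5249 - 2010\right) 1079 = 3239 \cdot 1079 = 3494881$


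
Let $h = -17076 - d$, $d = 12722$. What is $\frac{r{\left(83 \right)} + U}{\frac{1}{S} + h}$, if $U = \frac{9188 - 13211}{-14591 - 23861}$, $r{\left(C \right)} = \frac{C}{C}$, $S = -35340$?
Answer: $- \frac{375266625}{10123078478773} \approx -3.707 \cdot 10^{-5}$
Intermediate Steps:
$r{\left(C \right)} = 1$
$h = -29798$ ($h = -17076 - 12722 = -29798$)
$U = \frac{4023}{38452}$ ($U = - \frac{4023}{-38452} = \left(-4023\right) \left(- \frac{1}{38452}\right) = \frac{4023}{38452} \approx 0.10462$)
$\frac{r{\left(83 \right)} + U}{\frac{1}{S} + h} = \frac{1 + \frac{4023}{38452}}{\frac{1}{-35340} - 29798} = \frac{42475}{38452 \left(- \frac{1}{35340} - 29798\right)} = \frac{42475}{38452 \left(- \frac{1053061321}{35340}\right)} = \frac{42475}{38452} \left(- \frac{35340}{1053061321}\right) = - \frac{375266625}{10123078478773}$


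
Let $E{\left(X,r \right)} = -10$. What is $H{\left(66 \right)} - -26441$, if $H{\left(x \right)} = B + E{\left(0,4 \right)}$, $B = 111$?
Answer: $26542$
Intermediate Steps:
$H{\left(x \right)} = 101$ ($H{\left(x \right)} = 111 - 10 = 101$)
$H{\left(66 \right)} - -26441 = 101 - -26441 = 101 + 26441 = 26542$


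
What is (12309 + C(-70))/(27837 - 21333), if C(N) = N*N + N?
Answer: 5713/2168 ≈ 2.6351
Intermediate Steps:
C(N) = N + N² (C(N) = N² + N = N + N²)
(12309 + C(-70))/(27837 - 21333) = (12309 - 70*(1 - 70))/(27837 - 21333) = (12309 - 70*(-69))/6504 = (12309 + 4830)*(1/6504) = 17139*(1/6504) = 5713/2168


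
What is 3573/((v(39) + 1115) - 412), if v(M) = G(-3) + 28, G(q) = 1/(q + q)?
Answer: 21438/4385 ≈ 4.8889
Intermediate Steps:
G(q) = 1/(2*q)
v(M) = 167/6 (v(M) = (1/2)/(-3) + 28 = (1/2)*(-1/3) + 28 = -1/6 + 28 = 167/6)
3573/((v(39) + 1115) - 412) = 3573/((167/6 + 1115) - 412) = 3573/(6857/6 - 412) = 3573/(4385/6) = 3573*(6/4385) = 21438/4385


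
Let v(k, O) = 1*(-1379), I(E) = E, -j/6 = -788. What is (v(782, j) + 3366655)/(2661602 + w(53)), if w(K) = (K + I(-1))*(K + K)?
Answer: 1682638/1333557 ≈ 1.2618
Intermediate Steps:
j = 4728 (j = -6*(-788) = 4728)
w(K) = 2*K*(-1 + K) (w(K) = (K - 1)*(K + K) = (-1 + K)*(2*K) = 2*K*(-1 + K))
v(k, O) = -1379
(v(782, j) + 3366655)/(2661602 + w(53)) = (-1379 + 3366655)/(2661602 + 2*53*(-1 + 53)) = 3365276/(2661602 + 2*53*52) = 3365276/(2661602 + 5512) = 3365276/2667114 = 3365276*(1/2667114) = 1682638/1333557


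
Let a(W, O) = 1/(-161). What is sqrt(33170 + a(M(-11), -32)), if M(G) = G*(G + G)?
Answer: 163*sqrt(32361)/161 ≈ 182.13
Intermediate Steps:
M(G) = 2*G**2 (M(G) = G*(2*G) = 2*G**2)
a(W, O) = -1/161
sqrt(33170 + a(M(-11), -32)) = sqrt(33170 - 1/161) = sqrt(5340369/161) = 163*sqrt(32361)/161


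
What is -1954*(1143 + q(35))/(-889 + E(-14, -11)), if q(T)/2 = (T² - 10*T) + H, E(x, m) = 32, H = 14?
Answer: 5707634/857 ≈ 6660.0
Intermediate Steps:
q(T) = 28 - 20*T + 2*T² (q(T) = 2*((T² - 10*T) + 14) = 2*(14 + T² - 10*T) = 28 - 20*T + 2*T²)
-1954*(1143 + q(35))/(-889 + E(-14, -11)) = -1954*(1143 + (28 - 20*35 + 2*35²))/(-889 + 32) = -1954*(1143 + (28 - 700 + 2*1225))/(-857) = -1954*(1143 + (28 - 700 + 2450))*(-1)/857 = -1954*(1143 + 1778)*(-1)/857 = -5707634*(-1)/857 = -1954*(-2921/857) = 5707634/857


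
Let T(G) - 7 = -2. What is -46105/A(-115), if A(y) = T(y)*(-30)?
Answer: 9221/30 ≈ 307.37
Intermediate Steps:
T(G) = 5 (T(G) = 7 - 2 = 5)
A(y) = -150 (A(y) = 5*(-30) = -150)
-46105/A(-115) = -46105/(-150) = -46105*(-1/150) = 9221/30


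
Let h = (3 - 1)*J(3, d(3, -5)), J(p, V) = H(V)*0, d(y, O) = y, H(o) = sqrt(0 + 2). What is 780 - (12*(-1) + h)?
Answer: 792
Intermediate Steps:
H(o) = sqrt(2)
J(p, V) = 0 (J(p, V) = sqrt(2)*0 = 0)
h = 0 (h = (3 - 1)*0 = 2*0 = 0)
780 - (12*(-1) + h) = 780 - (12*(-1) + 0) = 780 - (-12 + 0) = 780 - 1*(-12) = 780 + 12 = 792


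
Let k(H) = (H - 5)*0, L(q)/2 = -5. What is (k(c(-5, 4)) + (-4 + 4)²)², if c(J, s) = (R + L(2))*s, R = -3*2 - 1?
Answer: 0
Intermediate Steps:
L(q) = -10 (L(q) = 2*(-5) = -10)
R = -7 (R = -6 - 1 = -7)
c(J, s) = -17*s (c(J, s) = (-7 - 10)*s = -17*s)
k(H) = 0 (k(H) = (-5 + H)*0 = 0)
(k(c(-5, 4)) + (-4 + 4)²)² = (0 + (-4 + 4)²)² = (0 + 0²)² = (0 + 0)² = 0² = 0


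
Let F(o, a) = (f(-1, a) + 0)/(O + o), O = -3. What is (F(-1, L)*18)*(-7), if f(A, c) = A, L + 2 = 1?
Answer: -63/2 ≈ -31.500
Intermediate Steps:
L = -1 (L = -2 + 1 = -1)
F(o, a) = -1/(-3 + o) (F(o, a) = (-1 + 0)/(-3 + o) = -1/(-3 + o))
(F(-1, L)*18)*(-7) = (-1/(-3 - 1)*18)*(-7) = (-1/(-4)*18)*(-7) = (-1*(-1/4)*18)*(-7) = ((1/4)*18)*(-7) = (9/2)*(-7) = -63/2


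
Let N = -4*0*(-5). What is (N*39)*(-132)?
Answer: 0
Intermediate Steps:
N = 0 (N = 0*(-5) = 0)
(N*39)*(-132) = (0*39)*(-132) = 0*(-132) = 0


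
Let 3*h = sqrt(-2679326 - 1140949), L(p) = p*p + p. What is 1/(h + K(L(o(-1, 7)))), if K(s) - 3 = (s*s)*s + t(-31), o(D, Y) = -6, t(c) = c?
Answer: 26972/727913259 - 5*I*sqrt(16979)/727913259 ≈ 3.7054e-5 - 8.9505e-7*I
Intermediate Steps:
L(p) = p + p**2 (L(p) = p**2 + p = p + p**2)
h = 5*I*sqrt(16979) (h = sqrt(-2679326 - 1140949)/3 = sqrt(-3820275)/3 = (15*I*sqrt(16979))/3 = 5*I*sqrt(16979) ≈ 651.52*I)
K(s) = -28 + s**3 (K(s) = 3 + ((s*s)*s - 31) = 3 + (s**2*s - 31) = 3 + (s**3 - 31) = 3 + (-31 + s**3) = -28 + s**3)
1/(h + K(L(o(-1, 7)))) = 1/(5*I*sqrt(16979) + (-28 + (-6*(1 - 6))**3)) = 1/(5*I*sqrt(16979) + (-28 + (-6*(-5))**3)) = 1/(5*I*sqrt(16979) + (-28 + 30**3)) = 1/(5*I*sqrt(16979) + (-28 + 27000)) = 1/(5*I*sqrt(16979) + 26972) = 1/(26972 + 5*I*sqrt(16979))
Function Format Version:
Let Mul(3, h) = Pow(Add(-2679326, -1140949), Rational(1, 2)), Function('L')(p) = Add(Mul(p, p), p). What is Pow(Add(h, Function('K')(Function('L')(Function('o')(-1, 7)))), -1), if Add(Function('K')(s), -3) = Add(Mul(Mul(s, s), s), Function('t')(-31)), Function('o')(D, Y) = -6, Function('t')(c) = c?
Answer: Add(Rational(26972, 727913259), Mul(Rational(-5, 727913259), I, Pow(16979, Rational(1, 2)))) ≈ Add(3.7054e-5, Mul(-8.9505e-7, I))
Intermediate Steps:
Function('L')(p) = Add(p, Pow(p, 2)) (Function('L')(p) = Add(Pow(p, 2), p) = Add(p, Pow(p, 2)))
h = Mul(5, I, Pow(16979, Rational(1, 2))) (h = Mul(Rational(1, 3), Pow(Add(-2679326, -1140949), Rational(1, 2))) = Mul(Rational(1, 3), Pow(-3820275, Rational(1, 2))) = Mul(Rational(1, 3), Mul(15, I, Pow(16979, Rational(1, 2)))) = Mul(5, I, Pow(16979, Rational(1, 2))) ≈ Mul(651.52, I))
Function('K')(s) = Add(-28, Pow(s, 3)) (Function('K')(s) = Add(3, Add(Mul(Mul(s, s), s), -31)) = Add(3, Add(Mul(Pow(s, 2), s), -31)) = Add(3, Add(Pow(s, 3), -31)) = Add(3, Add(-31, Pow(s, 3))) = Add(-28, Pow(s, 3)))
Pow(Add(h, Function('K')(Function('L')(Function('o')(-1, 7)))), -1) = Pow(Add(Mul(5, I, Pow(16979, Rational(1, 2))), Add(-28, Pow(Mul(-6, Add(1, -6)), 3))), -1) = Pow(Add(Mul(5, I, Pow(16979, Rational(1, 2))), Add(-28, Pow(Mul(-6, -5), 3))), -1) = Pow(Add(Mul(5, I, Pow(16979, Rational(1, 2))), Add(-28, Pow(30, 3))), -1) = Pow(Add(Mul(5, I, Pow(16979, Rational(1, 2))), Add(-28, 27000)), -1) = Pow(Add(Mul(5, I, Pow(16979, Rational(1, 2))), 26972), -1) = Pow(Add(26972, Mul(5, I, Pow(16979, Rational(1, 2)))), -1)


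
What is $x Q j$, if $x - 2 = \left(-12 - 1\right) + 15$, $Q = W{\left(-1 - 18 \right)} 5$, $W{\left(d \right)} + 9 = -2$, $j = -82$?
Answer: $18040$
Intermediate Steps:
$W{\left(d \right)} = -11$ ($W{\left(d \right)} = -9 - 2 = -11$)
$Q = -55$ ($Q = \left(-11\right) 5 = -55$)
$x = 4$ ($x = 2 + \left(\left(-12 - 1\right) + 15\right) = 2 + \left(-13 + 15\right) = 2 + 2 = 4$)
$x Q j = 4 \left(-55\right) \left(-82\right) = \left(-220\right) \left(-82\right) = 18040$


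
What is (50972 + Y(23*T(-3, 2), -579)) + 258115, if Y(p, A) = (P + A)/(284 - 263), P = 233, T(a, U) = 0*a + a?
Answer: 6490481/21 ≈ 3.0907e+5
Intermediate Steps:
T(a, U) = a (T(a, U) = 0 + a = a)
Y(p, A) = 233/21 + A/21 (Y(p, A) = (233 + A)/(284 - 263) = (233 + A)/21 = (233 + A)*(1/21) = 233/21 + A/21)
(50972 + Y(23*T(-3, 2), -579)) + 258115 = (50972 + (233/21 + (1/21)*(-579))) + 258115 = (50972 + (233/21 - 193/7)) + 258115 = (50972 - 346/21) + 258115 = 1070066/21 + 258115 = 6490481/21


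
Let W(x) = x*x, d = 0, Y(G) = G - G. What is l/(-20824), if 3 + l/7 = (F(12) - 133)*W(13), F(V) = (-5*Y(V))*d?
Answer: 19670/2603 ≈ 7.5567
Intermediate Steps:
Y(G) = 0
F(V) = 0 (F(V) = -5*0*0 = 0*0 = 0)
W(x) = x²
l = -157360 (l = -21 + 7*((0 - 133)*13²) = -21 + 7*(-133*169) = -21 + 7*(-22477) = -21 - 157339 = -157360)
l/(-20824) = -157360/(-20824) = -157360*(-1/20824) = 19670/2603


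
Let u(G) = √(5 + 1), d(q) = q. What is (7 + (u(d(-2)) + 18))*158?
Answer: 3950 + 158*√6 ≈ 4337.0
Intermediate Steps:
u(G) = √6
(7 + (u(d(-2)) + 18))*158 = (7 + (√6 + 18))*158 = (7 + (18 + √6))*158 = (25 + √6)*158 = 3950 + 158*√6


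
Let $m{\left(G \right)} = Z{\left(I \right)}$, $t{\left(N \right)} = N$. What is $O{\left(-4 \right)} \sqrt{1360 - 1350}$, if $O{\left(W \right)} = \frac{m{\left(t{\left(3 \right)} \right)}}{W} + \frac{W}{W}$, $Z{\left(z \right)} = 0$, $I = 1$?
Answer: $\sqrt{10} \approx 3.1623$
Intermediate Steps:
$m{\left(G \right)} = 0$
$O{\left(W \right)} = 1$ ($O{\left(W \right)} = \frac{0}{W} + \frac{W}{W} = 0 + 1 = 1$)
$O{\left(-4 \right)} \sqrt{1360 - 1350} = 1 \sqrt{1360 - 1350} = 1 \sqrt{10} = \sqrt{10}$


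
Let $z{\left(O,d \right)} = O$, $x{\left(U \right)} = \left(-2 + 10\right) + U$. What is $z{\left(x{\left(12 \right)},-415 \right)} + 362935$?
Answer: $362955$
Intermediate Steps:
$x{\left(U \right)} = 8 + U$
$z{\left(x{\left(12 \right)},-415 \right)} + 362935 = \left(8 + 12\right) + 362935 = 20 + 362935 = 362955$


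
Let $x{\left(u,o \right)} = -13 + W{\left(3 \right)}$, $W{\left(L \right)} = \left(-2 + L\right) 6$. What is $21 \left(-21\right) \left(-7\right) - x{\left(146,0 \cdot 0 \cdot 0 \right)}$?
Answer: $3094$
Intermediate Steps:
$W{\left(L \right)} = -12 + 6 L$
$x{\left(u,o \right)} = -7$ ($x{\left(u,o \right)} = -13 + \left(-12 + 6 \cdot 3\right) = -13 + \left(-12 + 18\right) = -13 + 6 = -7$)
$21 \left(-21\right) \left(-7\right) - x{\left(146,0 \cdot 0 \cdot 0 \right)} = 21 \left(-21\right) \left(-7\right) - -7 = \left(-441\right) \left(-7\right) + 7 = 3087 + 7 = 3094$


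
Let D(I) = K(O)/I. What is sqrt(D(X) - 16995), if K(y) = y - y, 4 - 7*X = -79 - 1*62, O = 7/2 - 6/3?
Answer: I*sqrt(16995) ≈ 130.36*I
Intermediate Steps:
O = 3/2 (O = 7*(1/2) - 6*1/3 = 7/2 - 2 = 3/2 ≈ 1.5000)
X = 145/7 (X = 4/7 - (-79 - 1*62)/7 = 4/7 - (-79 - 62)/7 = 4/7 - 1/7*(-141) = 4/7 + 141/7 = 145/7 ≈ 20.714)
K(y) = 0
D(I) = 0 (D(I) = 0/I = 0)
sqrt(D(X) - 16995) = sqrt(0 - 16995) = sqrt(-16995) = I*sqrt(16995)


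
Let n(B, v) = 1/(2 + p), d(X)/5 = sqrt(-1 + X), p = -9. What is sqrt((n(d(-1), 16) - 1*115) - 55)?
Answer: I*sqrt(8337)/7 ≈ 13.044*I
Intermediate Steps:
d(X) = 5*sqrt(-1 + X)
n(B, v) = -1/7 (n(B, v) = 1/(2 - 9) = 1/(-7) = -1/7)
sqrt((n(d(-1), 16) - 1*115) - 55) = sqrt((-1/7 - 1*115) - 55) = sqrt((-1/7 - 115) - 55) = sqrt(-806/7 - 55) = sqrt(-1191/7) = I*sqrt(8337)/7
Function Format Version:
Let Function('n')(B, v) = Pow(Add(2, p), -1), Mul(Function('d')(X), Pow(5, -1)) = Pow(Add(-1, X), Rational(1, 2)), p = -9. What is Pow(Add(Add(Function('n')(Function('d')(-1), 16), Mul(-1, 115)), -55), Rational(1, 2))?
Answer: Mul(Rational(1, 7), I, Pow(8337, Rational(1, 2))) ≈ Mul(13.044, I)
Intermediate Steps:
Function('d')(X) = Mul(5, Pow(Add(-1, X), Rational(1, 2)))
Function('n')(B, v) = Rational(-1, 7) (Function('n')(B, v) = Pow(Add(2, -9), -1) = Pow(-7, -1) = Rational(-1, 7))
Pow(Add(Add(Function('n')(Function('d')(-1), 16), Mul(-1, 115)), -55), Rational(1, 2)) = Pow(Add(Add(Rational(-1, 7), Mul(-1, 115)), -55), Rational(1, 2)) = Pow(Add(Add(Rational(-1, 7), -115), -55), Rational(1, 2)) = Pow(Add(Rational(-806, 7), -55), Rational(1, 2)) = Pow(Rational(-1191, 7), Rational(1, 2)) = Mul(Rational(1, 7), I, Pow(8337, Rational(1, 2)))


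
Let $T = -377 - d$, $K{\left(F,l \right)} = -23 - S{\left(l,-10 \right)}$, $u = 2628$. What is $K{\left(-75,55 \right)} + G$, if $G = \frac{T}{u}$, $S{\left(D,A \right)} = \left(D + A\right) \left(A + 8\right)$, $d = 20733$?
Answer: $\frac{77483}{1314} \approx 58.967$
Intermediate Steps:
$S{\left(D,A \right)} = \left(8 + A\right) \left(A + D\right)$ ($S{\left(D,A \right)} = \left(A + D\right) \left(8 + A\right) = \left(8 + A\right) \left(A + D\right)$)
$K{\left(F,l \right)} = -43 + 2 l$ ($K{\left(F,l \right)} = -23 - \left(\left(-10\right)^{2} + 8 \left(-10\right) + 8 l - 10 l\right) = -23 - \left(100 - 80 + 8 l - 10 l\right) = -23 - \left(20 - 2 l\right) = -23 + \left(-20 + 2 l\right) = -43 + 2 l$)
$T = -21110$ ($T = -377 - 20733 = -21110$)
$G = - \frac{10555}{1314}$ ($G = - \frac{21110}{2628} = \left(-21110\right) \frac{1}{2628} = - \frac{10555}{1314} \approx -8.0327$)
$K{\left(-75,55 \right)} + G = \left(-43 + 2 \cdot 55\right) - \frac{10555}{1314} = \left(-43 + 110\right) - \frac{10555}{1314} = 67 - \frac{10555}{1314} = \frac{77483}{1314}$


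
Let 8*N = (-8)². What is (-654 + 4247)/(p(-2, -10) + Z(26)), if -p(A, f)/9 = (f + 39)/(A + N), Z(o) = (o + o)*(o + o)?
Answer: 7186/5321 ≈ 1.3505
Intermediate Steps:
N = 8 (N = (⅛)*(-8)² = (⅛)*64 = 8)
Z(o) = 4*o² (Z(o) = (2*o)*(2*o) = 4*o²)
p(A, f) = -9*(39 + f)/(8 + A) (p(A, f) = -9*(f + 39)/(A + 8) = -9*(39 + f)/(8 + A))
(-654 + 4247)/(p(-2, -10) + Z(26)) = (-654 + 4247)/(9*(-39 - 1*(-10))/(8 - 2) + 4*26²) = 3593/(9*(-39 + 10)/6 + 4*676) = 3593/(9*(⅙)*(-29) + 2704) = 3593/(-87/2 + 2704) = 3593/(5321/2) = 3593*(2/5321) = 7186/5321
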